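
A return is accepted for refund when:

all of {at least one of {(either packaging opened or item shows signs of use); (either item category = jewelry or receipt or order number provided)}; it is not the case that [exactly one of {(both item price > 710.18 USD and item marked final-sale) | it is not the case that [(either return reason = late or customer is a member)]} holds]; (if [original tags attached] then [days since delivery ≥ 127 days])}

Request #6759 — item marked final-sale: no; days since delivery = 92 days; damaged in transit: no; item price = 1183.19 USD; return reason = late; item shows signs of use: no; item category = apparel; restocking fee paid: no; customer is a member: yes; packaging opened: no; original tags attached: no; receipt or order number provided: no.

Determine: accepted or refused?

Atomic conditions:
  packaging opened: no → false
  item shows signs of use: no → false
  item category = jewelry: apparel == jewelry is false
  receipt or order number provided: no → false
  item price > 710.18 USD: 1183.19 > 710.18 is true
  item marked final-sale: no → false
  return reason = late: late == late is true
  customer is a member: yes → true
  original tags attached: no → false
  days since delivery ≥ 127 days: 92 ≥ 127 is false
Combine:
[1.1] false OR false = false
[1.2] false OR false = false
[1] false OR false = false
[2.1.1] true AND false = false
[2.1.2.1] true OR true = true
[2.1.2] NOT true = false
[2.1] exactly-one(false, false) = false
[2] NOT false = true
[3] false → false (antecedent false ⇒ implication holds) = true
[root] false AND true AND true = false
Overall: false → refused

Refused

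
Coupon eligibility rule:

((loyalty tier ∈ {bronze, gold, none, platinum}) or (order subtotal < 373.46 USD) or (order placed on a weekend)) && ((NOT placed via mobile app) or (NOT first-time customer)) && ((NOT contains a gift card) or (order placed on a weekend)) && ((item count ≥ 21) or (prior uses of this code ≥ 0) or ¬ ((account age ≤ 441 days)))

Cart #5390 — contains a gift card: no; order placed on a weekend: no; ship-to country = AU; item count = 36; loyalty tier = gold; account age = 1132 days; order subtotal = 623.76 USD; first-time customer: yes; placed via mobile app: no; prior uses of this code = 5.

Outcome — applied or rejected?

Atomic conditions:
  loyalty tier ∈ {bronze, gold, none, platinum}: gold is in the set → true
  order subtotal < 373.46 USD: 623.76 < 373.46 is false
  order placed on a weekend: no → false
  NOT placed via mobile app: no → true
  NOT first-time customer: yes → false
  NOT contains a gift card: no → true
  item count ≥ 21: 36 ≥ 21 is true
  prior uses of this code ≥ 0: 5 ≥ 0 is true
  account age ≤ 441 days: 1132 ≤ 441 is false
Combine:
[1] true OR false OR false = true
[2] true OR false = true
[3] true OR false = true
[4.3] NOT false = true
[4] true OR true OR true = true
[root] true AND true AND true AND true = true
Overall: true → applied

Applied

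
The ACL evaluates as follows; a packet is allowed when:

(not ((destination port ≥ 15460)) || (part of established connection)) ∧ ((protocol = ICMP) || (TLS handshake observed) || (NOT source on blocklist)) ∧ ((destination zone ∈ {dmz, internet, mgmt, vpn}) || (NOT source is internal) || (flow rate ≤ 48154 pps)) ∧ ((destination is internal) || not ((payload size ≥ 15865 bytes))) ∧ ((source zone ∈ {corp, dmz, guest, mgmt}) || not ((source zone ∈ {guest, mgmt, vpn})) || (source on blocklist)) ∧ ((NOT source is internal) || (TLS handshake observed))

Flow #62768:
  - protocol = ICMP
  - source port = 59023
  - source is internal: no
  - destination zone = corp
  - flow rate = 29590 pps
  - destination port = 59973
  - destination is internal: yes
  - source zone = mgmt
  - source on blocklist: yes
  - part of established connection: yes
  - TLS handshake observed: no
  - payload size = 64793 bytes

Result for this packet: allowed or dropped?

Atomic conditions:
  destination port ≥ 15460: 59973 ≥ 15460 is true
  part of established connection: yes → true
  protocol = ICMP: ICMP == ICMP is true
  TLS handshake observed: no → false
  NOT source on blocklist: yes → false
  destination zone ∈ {dmz, internet, mgmt, vpn}: corp is not in the set → false
  NOT source is internal: no → true
  flow rate ≤ 48154 pps: 29590 ≤ 48154 is true
  destination is internal: yes → true
  payload size ≥ 15865 bytes: 64793 ≥ 15865 is true
  source zone ∈ {corp, dmz, guest, mgmt}: mgmt is in the set → true
  source zone ∈ {guest, mgmt, vpn}: mgmt is in the set → true
  source on blocklist: yes → true
Combine:
[1.1] NOT true = false
[1] false OR true = true
[2] true OR false OR false = true
[3] false OR true OR true = true
[4.2] NOT true = false
[4] true OR false = true
[5.2] NOT true = false
[5] true OR false OR true = true
[6] true OR false = true
[root] true AND true AND true AND true AND true AND true = true
Overall: true → allowed

Allowed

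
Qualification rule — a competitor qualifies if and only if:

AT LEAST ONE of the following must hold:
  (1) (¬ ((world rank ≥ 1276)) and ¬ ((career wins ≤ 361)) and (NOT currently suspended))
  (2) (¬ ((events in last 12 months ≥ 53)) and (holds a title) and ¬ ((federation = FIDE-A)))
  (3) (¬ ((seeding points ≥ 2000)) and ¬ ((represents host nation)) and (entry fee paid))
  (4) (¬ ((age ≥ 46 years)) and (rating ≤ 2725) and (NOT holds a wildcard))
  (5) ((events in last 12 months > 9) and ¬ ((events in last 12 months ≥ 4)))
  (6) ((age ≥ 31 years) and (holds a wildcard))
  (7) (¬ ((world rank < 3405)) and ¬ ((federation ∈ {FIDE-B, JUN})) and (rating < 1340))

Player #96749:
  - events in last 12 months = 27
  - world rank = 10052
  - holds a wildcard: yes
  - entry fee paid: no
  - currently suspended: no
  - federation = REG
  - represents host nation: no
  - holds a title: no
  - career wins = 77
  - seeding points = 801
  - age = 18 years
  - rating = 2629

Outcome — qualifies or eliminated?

Atomic conditions:
  world rank ≥ 1276: 10052 ≥ 1276 is true
  career wins ≤ 361: 77 ≤ 361 is true
  NOT currently suspended: no → true
  events in last 12 months ≥ 53: 27 ≥ 53 is false
  holds a title: no → false
  federation = FIDE-A: REG == FIDE-A is false
  seeding points ≥ 2000: 801 ≥ 2000 is false
  represents host nation: no → false
  entry fee paid: no → false
  age ≥ 46 years: 18 ≥ 46 is false
  rating ≤ 2725: 2629 ≤ 2725 is true
  NOT holds a wildcard: yes → false
  events in last 12 months > 9: 27 > 9 is true
  events in last 12 months ≥ 4: 27 ≥ 4 is true
  age ≥ 31 years: 18 ≥ 31 is false
  holds a wildcard: yes → true
  world rank < 3405: 10052 < 3405 is false
  federation ∈ {FIDE-B, JUN}: REG is not in the set → false
  rating < 1340: 2629 < 1340 is false
Combine:
[1.1] NOT true = false
[1.2] NOT true = false
[1] false AND false AND true = false
[2.1] NOT false = true
[2.3] NOT false = true
[2] true AND false AND true = false
[3.1] NOT false = true
[3.2] NOT false = true
[3] true AND true AND false = false
[4.1] NOT false = true
[4] true AND true AND false = false
[5.2] NOT true = false
[5] true AND false = false
[6] false AND true = false
[7.1] NOT false = true
[7.2] NOT false = true
[7] true AND true AND false = false
[root] false OR false OR false OR false OR false OR false OR false = false
Overall: false → eliminated

Eliminated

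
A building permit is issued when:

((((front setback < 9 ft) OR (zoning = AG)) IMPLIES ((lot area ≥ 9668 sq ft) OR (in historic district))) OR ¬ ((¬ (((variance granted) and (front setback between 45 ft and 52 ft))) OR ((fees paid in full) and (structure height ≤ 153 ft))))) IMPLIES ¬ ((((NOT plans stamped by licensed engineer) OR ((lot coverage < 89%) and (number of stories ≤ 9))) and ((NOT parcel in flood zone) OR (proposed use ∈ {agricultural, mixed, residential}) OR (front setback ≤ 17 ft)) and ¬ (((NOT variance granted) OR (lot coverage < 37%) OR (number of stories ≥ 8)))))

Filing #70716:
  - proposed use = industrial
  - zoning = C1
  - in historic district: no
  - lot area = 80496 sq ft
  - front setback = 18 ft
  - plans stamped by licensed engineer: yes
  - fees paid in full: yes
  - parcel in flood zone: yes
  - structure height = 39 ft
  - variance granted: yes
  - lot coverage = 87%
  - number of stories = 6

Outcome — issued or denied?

Atomic conditions:
  front setback < 9 ft: 18 < 9 is false
  zoning = AG: C1 == AG is false
  lot area ≥ 9668 sq ft: 80496 ≥ 9668 is true
  in historic district: no → false
  variance granted: yes → true
  front setback between 45 ft and 52 ft: 18 in [45, 52] is false
  fees paid in full: yes → true
  structure height ≤ 153 ft: 39 ≤ 153 is true
  NOT plans stamped by licensed engineer: yes → false
  lot coverage < 89%: 87 < 89 is true
  number of stories ≤ 9: 6 ≤ 9 is true
  NOT parcel in flood zone: yes → false
  proposed use ∈ {agricultural, mixed, residential}: industrial is not in the set → false
  front setback ≤ 17 ft: 18 ≤ 17 is false
  NOT variance granted: yes → false
  lot coverage < 37%: 87 < 37 is false
  number of stories ≥ 8: 6 ≥ 8 is false
Combine:
[1.1.1] false OR false = false
[1.1.2] true OR false = true
[1.1] false → true (antecedent false ⇒ implication holds) = true
[1.2.1.1.1] true AND false = false
[1.2.1.1] NOT false = true
[1.2.1.2] true AND true = true
[1.2.1] true OR true = true
[1.2] NOT true = false
[1] true OR false = true
[2.1.1.2] true AND true = true
[2.1.1] false OR true = true
[2.1.2] false OR false OR false = false
[2.1.3.1] false OR false OR false = false
[2.1.3] NOT false = true
[2.1] true AND false AND true = false
[2] NOT false = true
[root] true → true = true
Overall: true → issued

Issued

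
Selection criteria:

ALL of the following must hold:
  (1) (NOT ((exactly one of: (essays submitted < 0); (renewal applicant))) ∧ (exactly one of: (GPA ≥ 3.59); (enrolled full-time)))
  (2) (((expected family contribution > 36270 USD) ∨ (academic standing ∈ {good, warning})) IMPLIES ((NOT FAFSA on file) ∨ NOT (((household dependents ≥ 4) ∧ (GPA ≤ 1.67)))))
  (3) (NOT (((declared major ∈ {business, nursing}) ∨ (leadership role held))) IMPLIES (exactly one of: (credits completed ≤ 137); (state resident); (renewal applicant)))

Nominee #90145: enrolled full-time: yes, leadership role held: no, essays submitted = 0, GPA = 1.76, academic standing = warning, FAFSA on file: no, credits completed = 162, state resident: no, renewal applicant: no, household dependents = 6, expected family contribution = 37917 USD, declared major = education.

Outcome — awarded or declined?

Declined

Atomic conditions:
  essays submitted < 0: 0 < 0 is false
  renewal applicant: no → false
  GPA ≥ 3.59: 1.76 ≥ 3.59 is false
  enrolled full-time: yes → true
  expected family contribution > 36270 USD: 37917 > 36270 is true
  academic standing ∈ {good, warning}: warning is in the set → true
  NOT FAFSA on file: no → true
  household dependents ≥ 4: 6 ≥ 4 is true
  GPA ≤ 1.67: 1.76 ≤ 1.67 is false
  declared major ∈ {business, nursing}: education is not in the set → false
  leadership role held: no → false
  credits completed ≤ 137: 162 ≤ 137 is false
  state resident: no → false
Combine:
[1.1.1] exactly-one(false, false) = false
[1.1] NOT false = true
[1.2] exactly-one(false, true) = true
[1] true AND true = true
[2.1] true OR true = true
[2.2.2.1] true AND false = false
[2.2.2] NOT false = true
[2.2] true OR true = true
[2] true → true = true
[3.1.1] false OR false = false
[3.1] NOT false = true
[3.2] exactly-one(false, false, false) = false
[3] true → false = false
[root] true AND true AND false = false
Overall: false → declined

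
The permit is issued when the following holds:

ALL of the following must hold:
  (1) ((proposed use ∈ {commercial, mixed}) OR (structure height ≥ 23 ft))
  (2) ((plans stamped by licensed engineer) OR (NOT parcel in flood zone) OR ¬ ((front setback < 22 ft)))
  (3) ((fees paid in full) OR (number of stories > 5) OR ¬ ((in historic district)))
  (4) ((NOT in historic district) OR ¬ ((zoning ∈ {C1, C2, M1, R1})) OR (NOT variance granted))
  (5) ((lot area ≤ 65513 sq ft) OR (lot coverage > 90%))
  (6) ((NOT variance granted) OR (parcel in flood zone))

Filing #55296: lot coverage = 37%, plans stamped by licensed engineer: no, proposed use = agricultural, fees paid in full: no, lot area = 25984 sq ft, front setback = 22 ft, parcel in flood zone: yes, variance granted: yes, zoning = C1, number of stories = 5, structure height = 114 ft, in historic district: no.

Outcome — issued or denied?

Atomic conditions:
  proposed use ∈ {commercial, mixed}: agricultural is not in the set → false
  structure height ≥ 23 ft: 114 ≥ 23 is true
  plans stamped by licensed engineer: no → false
  NOT parcel in flood zone: yes → false
  front setback < 22 ft: 22 < 22 is false
  fees paid in full: no → false
  number of stories > 5: 5 > 5 is false
  in historic district: no → false
  NOT in historic district: no → true
  zoning ∈ {C1, C2, M1, R1}: C1 is in the set → true
  NOT variance granted: yes → false
  lot area ≤ 65513 sq ft: 25984 ≤ 65513 is true
  lot coverage > 90%: 37 > 90 is false
  parcel in flood zone: yes → true
Combine:
[1] false OR true = true
[2.3] NOT false = true
[2] false OR false OR true = true
[3.3] NOT false = true
[3] false OR false OR true = true
[4.2] NOT true = false
[4] true OR false OR false = true
[5] true OR false = true
[6] false OR true = true
[root] true AND true AND true AND true AND true AND true = true
Overall: true → issued

Issued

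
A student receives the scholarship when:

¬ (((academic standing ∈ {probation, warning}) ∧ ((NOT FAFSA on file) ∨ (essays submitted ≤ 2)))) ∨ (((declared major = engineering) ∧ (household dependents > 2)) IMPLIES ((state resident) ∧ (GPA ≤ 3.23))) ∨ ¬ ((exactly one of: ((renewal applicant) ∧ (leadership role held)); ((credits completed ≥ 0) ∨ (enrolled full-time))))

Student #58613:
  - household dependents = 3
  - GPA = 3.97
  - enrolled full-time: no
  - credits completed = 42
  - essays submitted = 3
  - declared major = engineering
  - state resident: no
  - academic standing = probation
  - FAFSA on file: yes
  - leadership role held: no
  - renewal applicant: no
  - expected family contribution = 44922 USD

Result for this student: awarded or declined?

Atomic conditions:
  academic standing ∈ {probation, warning}: probation is in the set → true
  NOT FAFSA on file: yes → false
  essays submitted ≤ 2: 3 ≤ 2 is false
  declared major = engineering: engineering == engineering is true
  household dependents > 2: 3 > 2 is true
  state resident: no → false
  GPA ≤ 3.23: 3.97 ≤ 3.23 is false
  renewal applicant: no → false
  leadership role held: no → false
  credits completed ≥ 0: 42 ≥ 0 is true
  enrolled full-time: no → false
Combine:
[1.1.2] false OR false = false
[1.1] true AND false = false
[1] NOT false = true
[2.1] true AND true = true
[2.2] false AND false = false
[2] true → false = false
[3.1.1] false AND false = false
[3.1.2] true OR false = true
[3.1] exactly-one(false, true) = true
[3] NOT true = false
[root] true OR false OR false = true
Overall: true → awarded

Awarded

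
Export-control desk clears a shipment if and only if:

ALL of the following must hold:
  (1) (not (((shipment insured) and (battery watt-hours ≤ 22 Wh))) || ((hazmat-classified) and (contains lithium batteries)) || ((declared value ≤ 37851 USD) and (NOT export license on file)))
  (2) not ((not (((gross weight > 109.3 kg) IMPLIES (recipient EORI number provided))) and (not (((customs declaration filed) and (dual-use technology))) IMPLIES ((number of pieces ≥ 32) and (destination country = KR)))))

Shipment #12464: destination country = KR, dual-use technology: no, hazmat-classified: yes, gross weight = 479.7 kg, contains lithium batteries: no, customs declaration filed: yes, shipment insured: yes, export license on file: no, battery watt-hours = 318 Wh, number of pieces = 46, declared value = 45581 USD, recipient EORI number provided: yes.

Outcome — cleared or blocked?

Cleared

Atomic conditions:
  shipment insured: yes → true
  battery watt-hours ≤ 22 Wh: 318 ≤ 22 is false
  hazmat-classified: yes → true
  contains lithium batteries: no → false
  declared value ≤ 37851 USD: 45581 ≤ 37851 is false
  NOT export license on file: no → true
  gross weight > 109.3 kg: 479.7 > 109.3 is true
  recipient EORI number provided: yes → true
  customs declaration filed: yes → true
  dual-use technology: no → false
  number of pieces ≥ 32: 46 ≥ 32 is true
  destination country = KR: KR == KR is true
Combine:
[1.1.1] true AND false = false
[1.1] NOT false = true
[1.2] true AND false = false
[1.3] false AND true = false
[1] true OR false OR false = true
[2.1.1.1] true → true = true
[2.1.1] NOT true = false
[2.1.2.1.1] true AND false = false
[2.1.2.1] NOT false = true
[2.1.2.2] true AND true = true
[2.1.2] true → true = true
[2.1] false AND true = false
[2] NOT false = true
[root] true AND true = true
Overall: true → cleared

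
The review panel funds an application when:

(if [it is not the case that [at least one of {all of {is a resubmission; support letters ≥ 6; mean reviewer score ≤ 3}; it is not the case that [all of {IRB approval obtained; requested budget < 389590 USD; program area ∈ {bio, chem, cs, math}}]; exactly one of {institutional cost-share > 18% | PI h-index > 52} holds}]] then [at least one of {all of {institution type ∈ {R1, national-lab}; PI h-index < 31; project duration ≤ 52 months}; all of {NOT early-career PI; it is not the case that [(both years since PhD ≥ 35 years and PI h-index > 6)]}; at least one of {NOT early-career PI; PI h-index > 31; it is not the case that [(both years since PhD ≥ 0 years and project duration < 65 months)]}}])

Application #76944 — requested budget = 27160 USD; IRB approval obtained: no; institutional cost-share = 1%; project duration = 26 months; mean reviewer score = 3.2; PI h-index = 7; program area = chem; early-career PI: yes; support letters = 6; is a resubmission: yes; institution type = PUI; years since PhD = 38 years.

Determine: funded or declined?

Funded

Atomic conditions:
  is a resubmission: yes → true
  support letters ≥ 6: 6 ≥ 6 is true
  mean reviewer score ≤ 3: 3.2 ≤ 3 is false
  IRB approval obtained: no → false
  requested budget < 389590 USD: 27160 < 389590 is true
  program area ∈ {bio, chem, cs, math}: chem is in the set → true
  institutional cost-share > 18%: 1 > 18 is false
  PI h-index > 52: 7 > 52 is false
  institution type ∈ {R1, national-lab}: PUI is not in the set → false
  PI h-index < 31: 7 < 31 is true
  project duration ≤ 52 months: 26 ≤ 52 is true
  NOT early-career PI: yes → false
  years since PhD ≥ 35 years: 38 ≥ 35 is true
  PI h-index > 6: 7 > 6 is true
  PI h-index > 31: 7 > 31 is false
  years since PhD ≥ 0 years: 38 ≥ 0 is true
  project duration < 65 months: 26 < 65 is true
Combine:
[1.1.1] true AND true AND false = false
[1.1.2.1] false AND true AND true = false
[1.1.2] NOT false = true
[1.1.3] exactly-one(false, false) = false
[1.1] false OR true OR false = true
[1] NOT true = false
[2.1] false AND true AND true = false
[2.2.2.1] true AND true = true
[2.2.2] NOT true = false
[2.2] false AND false = false
[2.3.3.1] true AND true = true
[2.3.3] NOT true = false
[2.3] false OR false OR false = false
[2] false OR false OR false = false
[root] false → false (antecedent false ⇒ implication holds) = true
Overall: true → funded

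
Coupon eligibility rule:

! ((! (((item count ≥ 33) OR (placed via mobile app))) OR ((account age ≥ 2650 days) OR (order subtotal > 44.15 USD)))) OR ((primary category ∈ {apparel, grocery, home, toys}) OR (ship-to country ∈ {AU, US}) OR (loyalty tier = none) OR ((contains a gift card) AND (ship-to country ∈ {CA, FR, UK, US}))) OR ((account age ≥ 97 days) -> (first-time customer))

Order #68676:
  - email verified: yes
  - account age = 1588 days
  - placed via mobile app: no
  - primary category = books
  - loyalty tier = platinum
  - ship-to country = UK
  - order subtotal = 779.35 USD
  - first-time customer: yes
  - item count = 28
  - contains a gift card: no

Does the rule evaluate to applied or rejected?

Applied

Atomic conditions:
  item count ≥ 33: 28 ≥ 33 is false
  placed via mobile app: no → false
  account age ≥ 2650 days: 1588 ≥ 2650 is false
  order subtotal > 44.15 USD: 779.35 > 44.15 is true
  primary category ∈ {apparel, grocery, home, toys}: books is not in the set → false
  ship-to country ∈ {AU, US}: UK is not in the set → false
  loyalty tier = none: platinum == none is false
  contains a gift card: no → false
  ship-to country ∈ {CA, FR, UK, US}: UK is in the set → true
  account age ≥ 97 days: 1588 ≥ 97 is true
  first-time customer: yes → true
Combine:
[1.1.1.1] false OR false = false
[1.1.1] NOT false = true
[1.1.2] false OR true = true
[1.1] true OR true = true
[1] NOT true = false
[2.4] false AND true = false
[2] false OR false OR false OR false = false
[3] true → true = true
[root] false OR false OR true = true
Overall: true → applied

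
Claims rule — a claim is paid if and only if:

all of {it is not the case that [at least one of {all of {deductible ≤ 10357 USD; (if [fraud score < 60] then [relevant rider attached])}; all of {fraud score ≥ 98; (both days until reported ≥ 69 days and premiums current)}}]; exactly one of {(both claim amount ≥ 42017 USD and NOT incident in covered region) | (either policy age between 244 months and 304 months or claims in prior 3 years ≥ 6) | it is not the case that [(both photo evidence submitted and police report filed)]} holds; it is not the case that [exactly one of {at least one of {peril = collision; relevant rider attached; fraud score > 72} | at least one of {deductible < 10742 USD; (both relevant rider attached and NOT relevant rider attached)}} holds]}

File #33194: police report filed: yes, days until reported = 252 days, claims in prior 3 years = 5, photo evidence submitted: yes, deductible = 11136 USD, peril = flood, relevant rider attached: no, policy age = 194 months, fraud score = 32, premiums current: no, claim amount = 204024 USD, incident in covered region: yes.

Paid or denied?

Denied

Atomic conditions:
  deductible ≤ 10357 USD: 11136 ≤ 10357 is false
  fraud score < 60: 32 < 60 is true
  relevant rider attached: no → false
  fraud score ≥ 98: 32 ≥ 98 is false
  days until reported ≥ 69 days: 252 ≥ 69 is true
  premiums current: no → false
  claim amount ≥ 42017 USD: 204024 ≥ 42017 is true
  NOT incident in covered region: yes → false
  policy age between 244 months and 304 months: 194 in [244, 304] is false
  claims in prior 3 years ≥ 6: 5 ≥ 6 is false
  photo evidence submitted: yes → true
  police report filed: yes → true
  peril = collision: flood == collision is false
  fraud score > 72: 32 > 72 is false
  deductible < 10742 USD: 11136 < 10742 is false
  NOT relevant rider attached: no → true
Combine:
[1.1.1.2] true → false = false
[1.1.1] false AND false = false
[1.1.2.2] true AND false = false
[1.1.2] false AND false = false
[1.1] false OR false = false
[1] NOT false = true
[2.1] true AND false = false
[2.2] false OR false = false
[2.3.1] true AND true = true
[2.3] NOT true = false
[2] exactly-one(false, false, false) = false
[3.1.1] false OR false OR false = false
[3.1.2.2] false AND true = false
[3.1.2] false OR false = false
[3.1] exactly-one(false, false) = false
[3] NOT false = true
[root] true AND false AND true = false
Overall: false → denied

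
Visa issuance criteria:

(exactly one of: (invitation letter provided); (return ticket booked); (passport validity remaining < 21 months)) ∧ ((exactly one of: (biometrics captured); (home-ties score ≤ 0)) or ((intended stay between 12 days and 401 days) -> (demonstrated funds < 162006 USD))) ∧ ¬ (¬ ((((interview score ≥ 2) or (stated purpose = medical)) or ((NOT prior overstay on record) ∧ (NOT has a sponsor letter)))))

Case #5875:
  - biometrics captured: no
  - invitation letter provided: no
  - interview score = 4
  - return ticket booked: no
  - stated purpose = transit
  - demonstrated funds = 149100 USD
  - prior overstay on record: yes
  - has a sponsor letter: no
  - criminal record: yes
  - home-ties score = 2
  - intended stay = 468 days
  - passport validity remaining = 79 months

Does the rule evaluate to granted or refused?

Refused

Atomic conditions:
  invitation letter provided: no → false
  return ticket booked: no → false
  passport validity remaining < 21 months: 79 < 21 is false
  biometrics captured: no → false
  home-ties score ≤ 0: 2 ≤ 0 is false
  intended stay between 12 days and 401 days: 468 in [12, 401] is false
  demonstrated funds < 162006 USD: 149100 < 162006 is true
  interview score ≥ 2: 4 ≥ 2 is true
  stated purpose = medical: transit == medical is false
  NOT prior overstay on record: yes → false
  NOT has a sponsor letter: no → true
Combine:
[1] exactly-one(false, false, false) = false
[2.1] exactly-one(false, false) = false
[2.2] false → true (antecedent false ⇒ implication holds) = true
[2] false OR true = true
[3.1.1.1] true OR false = true
[3.1.1.2] false AND true = false
[3.1.1] true OR false = true
[3.1] NOT true = false
[3] NOT false = true
[root] false AND true AND true = false
Overall: false → refused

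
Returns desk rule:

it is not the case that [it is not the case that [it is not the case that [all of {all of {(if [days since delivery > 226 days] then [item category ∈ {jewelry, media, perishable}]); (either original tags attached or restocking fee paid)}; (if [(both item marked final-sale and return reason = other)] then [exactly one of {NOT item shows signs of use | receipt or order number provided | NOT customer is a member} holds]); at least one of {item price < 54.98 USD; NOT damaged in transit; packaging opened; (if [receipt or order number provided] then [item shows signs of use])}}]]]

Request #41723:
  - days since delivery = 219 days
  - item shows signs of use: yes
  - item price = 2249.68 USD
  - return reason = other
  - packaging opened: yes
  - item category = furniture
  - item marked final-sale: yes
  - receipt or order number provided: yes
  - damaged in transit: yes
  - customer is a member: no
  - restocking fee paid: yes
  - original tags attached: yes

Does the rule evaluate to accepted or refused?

Accepted

Atomic conditions:
  days since delivery > 226 days: 219 > 226 is false
  item category ∈ {jewelry, media, perishable}: furniture is not in the set → false
  original tags attached: yes → true
  restocking fee paid: yes → true
  item marked final-sale: yes → true
  return reason = other: other == other is true
  NOT item shows signs of use: yes → false
  receipt or order number provided: yes → true
  NOT customer is a member: no → true
  item price < 54.98 USD: 2249.68 < 54.98 is false
  NOT damaged in transit: yes → false
  packaging opened: yes → true
  item shows signs of use: yes → true
Combine:
[1.1.1.1.1] false → false (antecedent false ⇒ implication holds) = true
[1.1.1.1.2] true OR true = true
[1.1.1.1] true AND true = true
[1.1.1.2.1] true AND true = true
[1.1.1.2.2] exactly-one(false, true, true) = false
[1.1.1.2] true → false = false
[1.1.1.3.4] true → true = true
[1.1.1.3] false OR false OR true OR true = true
[1.1.1] true AND false AND true = false
[1.1] NOT false = true
[1] NOT true = false
[root] NOT false = true
Overall: true → accepted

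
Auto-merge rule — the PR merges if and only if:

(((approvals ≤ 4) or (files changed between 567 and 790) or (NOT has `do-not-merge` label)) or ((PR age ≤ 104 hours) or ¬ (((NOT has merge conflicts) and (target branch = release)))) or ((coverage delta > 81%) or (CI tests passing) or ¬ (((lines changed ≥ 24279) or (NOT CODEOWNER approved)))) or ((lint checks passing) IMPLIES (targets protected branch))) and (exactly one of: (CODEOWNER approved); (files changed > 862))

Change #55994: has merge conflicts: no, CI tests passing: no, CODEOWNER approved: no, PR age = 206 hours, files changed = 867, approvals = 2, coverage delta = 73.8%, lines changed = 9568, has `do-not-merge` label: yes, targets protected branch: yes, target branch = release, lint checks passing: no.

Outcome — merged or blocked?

Atomic conditions:
  approvals ≤ 4: 2 ≤ 4 is true
  files changed between 567 and 790: 867 in [567, 790] is false
  NOT has `do-not-merge` label: yes → false
  PR age ≤ 104 hours: 206 ≤ 104 is false
  NOT has merge conflicts: no → true
  target branch = release: release == release is true
  coverage delta > 81%: 73.8 > 81 is false
  CI tests passing: no → false
  lines changed ≥ 24279: 9568 ≥ 24279 is false
  NOT CODEOWNER approved: no → true
  lint checks passing: no → false
  targets protected branch: yes → true
  CODEOWNER approved: no → false
  files changed > 862: 867 > 862 is true
Combine:
[1.1] true OR false OR false = true
[1.2.2.1] true AND true = true
[1.2.2] NOT true = false
[1.2] false OR false = false
[1.3.3.1] false OR true = true
[1.3.3] NOT true = false
[1.3] false OR false OR false = false
[1.4] false → true (antecedent false ⇒ implication holds) = true
[1] true OR false OR false OR true = true
[2] exactly-one(false, true) = true
[root] true AND true = true
Overall: true → merged

Merged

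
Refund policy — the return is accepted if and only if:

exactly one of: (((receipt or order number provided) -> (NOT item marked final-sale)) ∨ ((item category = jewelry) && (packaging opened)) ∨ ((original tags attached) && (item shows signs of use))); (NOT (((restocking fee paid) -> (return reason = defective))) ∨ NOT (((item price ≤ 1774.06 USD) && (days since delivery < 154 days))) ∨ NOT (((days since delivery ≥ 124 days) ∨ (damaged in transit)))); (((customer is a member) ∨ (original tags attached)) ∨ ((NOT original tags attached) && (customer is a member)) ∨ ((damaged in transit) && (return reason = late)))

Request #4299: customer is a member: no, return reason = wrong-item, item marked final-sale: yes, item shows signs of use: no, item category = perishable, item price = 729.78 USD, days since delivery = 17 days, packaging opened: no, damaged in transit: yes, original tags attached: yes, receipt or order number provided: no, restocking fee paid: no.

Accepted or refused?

Atomic conditions:
  receipt or order number provided: no → false
  NOT item marked final-sale: yes → false
  item category = jewelry: perishable == jewelry is false
  packaging opened: no → false
  original tags attached: yes → true
  item shows signs of use: no → false
  restocking fee paid: no → false
  return reason = defective: wrong-item == defective is false
  item price ≤ 1774.06 USD: 729.78 ≤ 1774.06 is true
  days since delivery < 154 days: 17 < 154 is true
  days since delivery ≥ 124 days: 17 ≥ 124 is false
  damaged in transit: yes → true
  customer is a member: no → false
  NOT original tags attached: yes → false
  return reason = late: wrong-item == late is false
Combine:
[1.1] false → false (antecedent false ⇒ implication holds) = true
[1.2] false AND false = false
[1.3] true AND false = false
[1] true OR false OR false = true
[2.1.1] false → false (antecedent false ⇒ implication holds) = true
[2.1] NOT true = false
[2.2.1] true AND true = true
[2.2] NOT true = false
[2.3.1] false OR true = true
[2.3] NOT true = false
[2] false OR false OR false = false
[3.1] false OR true = true
[3.2] false AND false = false
[3.3] true AND false = false
[3] true OR false OR false = true
[root] exactly-one(true, false, true) = false
Overall: false → refused

Refused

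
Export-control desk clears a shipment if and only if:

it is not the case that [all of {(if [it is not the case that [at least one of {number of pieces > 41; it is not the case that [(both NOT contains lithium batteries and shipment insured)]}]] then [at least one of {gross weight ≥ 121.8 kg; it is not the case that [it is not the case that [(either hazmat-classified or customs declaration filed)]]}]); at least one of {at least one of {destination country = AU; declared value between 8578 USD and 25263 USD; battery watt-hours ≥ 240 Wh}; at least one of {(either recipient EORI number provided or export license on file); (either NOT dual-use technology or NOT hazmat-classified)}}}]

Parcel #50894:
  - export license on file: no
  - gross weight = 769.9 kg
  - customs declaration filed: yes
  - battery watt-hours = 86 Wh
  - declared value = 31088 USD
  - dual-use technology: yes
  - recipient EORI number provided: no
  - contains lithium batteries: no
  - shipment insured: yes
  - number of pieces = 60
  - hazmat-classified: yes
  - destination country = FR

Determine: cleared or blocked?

Cleared

Atomic conditions:
  number of pieces > 41: 60 > 41 is true
  NOT contains lithium batteries: no → true
  shipment insured: yes → true
  gross weight ≥ 121.8 kg: 769.9 ≥ 121.8 is true
  hazmat-classified: yes → true
  customs declaration filed: yes → true
  destination country = AU: FR == AU is false
  declared value between 8578 USD and 25263 USD: 31088 in [8578, 25263] is false
  battery watt-hours ≥ 240 Wh: 86 ≥ 240 is false
  recipient EORI number provided: no → false
  export license on file: no → false
  NOT dual-use technology: yes → false
  NOT hazmat-classified: yes → false
Combine:
[1.1.1.1.2.1] true AND true = true
[1.1.1.1.2] NOT true = false
[1.1.1.1] true OR false = true
[1.1.1] NOT true = false
[1.1.2.2.1.1] true OR true = true
[1.1.2.2.1] NOT true = false
[1.1.2.2] NOT false = true
[1.1.2] true OR true = true
[1.1] false → true (antecedent false ⇒ implication holds) = true
[1.2.1] false OR false OR false = false
[1.2.2.1] false OR false = false
[1.2.2.2] false OR false = false
[1.2.2] false OR false = false
[1.2] false OR false = false
[1] true AND false = false
[root] NOT false = true
Overall: true → cleared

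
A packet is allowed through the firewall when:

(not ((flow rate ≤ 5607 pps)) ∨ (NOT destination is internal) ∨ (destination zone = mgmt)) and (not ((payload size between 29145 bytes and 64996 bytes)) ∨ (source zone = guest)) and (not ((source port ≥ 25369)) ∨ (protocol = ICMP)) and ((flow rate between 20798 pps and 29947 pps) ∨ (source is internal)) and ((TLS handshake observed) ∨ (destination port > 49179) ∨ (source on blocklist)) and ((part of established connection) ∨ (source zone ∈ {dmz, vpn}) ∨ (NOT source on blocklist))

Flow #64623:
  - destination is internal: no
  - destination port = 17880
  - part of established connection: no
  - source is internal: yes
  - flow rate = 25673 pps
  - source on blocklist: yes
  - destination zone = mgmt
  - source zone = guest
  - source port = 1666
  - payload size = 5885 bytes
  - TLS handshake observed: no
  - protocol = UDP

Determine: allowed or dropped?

Atomic conditions:
  flow rate ≤ 5607 pps: 25673 ≤ 5607 is false
  NOT destination is internal: no → true
  destination zone = mgmt: mgmt == mgmt is true
  payload size between 29145 bytes and 64996 bytes: 5885 in [29145, 64996] is false
  source zone = guest: guest == guest is true
  source port ≥ 25369: 1666 ≥ 25369 is false
  protocol = ICMP: UDP == ICMP is false
  flow rate between 20798 pps and 29947 pps: 25673 in [20798, 29947] is true
  source is internal: yes → true
  TLS handshake observed: no → false
  destination port > 49179: 17880 > 49179 is false
  source on blocklist: yes → true
  part of established connection: no → false
  source zone ∈ {dmz, vpn}: guest is not in the set → false
  NOT source on blocklist: yes → false
Combine:
[1.1] NOT false = true
[1] true OR true OR true = true
[2.1] NOT false = true
[2] true OR true = true
[3.1] NOT false = true
[3] true OR false = true
[4] true OR true = true
[5] false OR false OR true = true
[6] false OR false OR false = false
[root] true AND true AND true AND true AND true AND false = false
Overall: false → dropped

Dropped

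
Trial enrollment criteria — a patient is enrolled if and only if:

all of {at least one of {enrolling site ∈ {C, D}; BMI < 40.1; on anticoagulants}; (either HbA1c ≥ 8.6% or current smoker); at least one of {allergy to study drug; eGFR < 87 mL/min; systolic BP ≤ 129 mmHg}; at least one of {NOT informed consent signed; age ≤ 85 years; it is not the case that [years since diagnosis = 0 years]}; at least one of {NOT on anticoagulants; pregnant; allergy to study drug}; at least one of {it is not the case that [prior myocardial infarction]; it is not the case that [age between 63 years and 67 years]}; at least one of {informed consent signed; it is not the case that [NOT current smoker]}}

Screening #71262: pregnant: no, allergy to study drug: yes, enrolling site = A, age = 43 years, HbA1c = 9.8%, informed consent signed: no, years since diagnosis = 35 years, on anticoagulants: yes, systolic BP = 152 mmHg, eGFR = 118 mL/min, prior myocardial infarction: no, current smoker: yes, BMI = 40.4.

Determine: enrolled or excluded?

Enrolled

Atomic conditions:
  enrolling site ∈ {C, D}: A is not in the set → false
  BMI < 40.1: 40.4 < 40.1 is false
  on anticoagulants: yes → true
  HbA1c ≥ 8.6%: 9.8 ≥ 8.6 is true
  current smoker: yes → true
  allergy to study drug: yes → true
  eGFR < 87 mL/min: 118 < 87 is false
  systolic BP ≤ 129 mmHg: 152 ≤ 129 is false
  NOT informed consent signed: no → true
  age ≤ 85 years: 43 ≤ 85 is true
  years since diagnosis = 0 years: 35 == 0 is false
  NOT on anticoagulants: yes → false
  pregnant: no → false
  prior myocardial infarction: no → false
  age between 63 years and 67 years: 43 in [63, 67] is false
  informed consent signed: no → false
  NOT current smoker: yes → false
Combine:
[1] false OR false OR true = true
[2] true OR true = true
[3] true OR false OR false = true
[4.3] NOT false = true
[4] true OR true OR true = true
[5] false OR false OR true = true
[6.1] NOT false = true
[6.2] NOT false = true
[6] true OR true = true
[7.2] NOT false = true
[7] false OR true = true
[root] true AND true AND true AND true AND true AND true AND true = true
Overall: true → enrolled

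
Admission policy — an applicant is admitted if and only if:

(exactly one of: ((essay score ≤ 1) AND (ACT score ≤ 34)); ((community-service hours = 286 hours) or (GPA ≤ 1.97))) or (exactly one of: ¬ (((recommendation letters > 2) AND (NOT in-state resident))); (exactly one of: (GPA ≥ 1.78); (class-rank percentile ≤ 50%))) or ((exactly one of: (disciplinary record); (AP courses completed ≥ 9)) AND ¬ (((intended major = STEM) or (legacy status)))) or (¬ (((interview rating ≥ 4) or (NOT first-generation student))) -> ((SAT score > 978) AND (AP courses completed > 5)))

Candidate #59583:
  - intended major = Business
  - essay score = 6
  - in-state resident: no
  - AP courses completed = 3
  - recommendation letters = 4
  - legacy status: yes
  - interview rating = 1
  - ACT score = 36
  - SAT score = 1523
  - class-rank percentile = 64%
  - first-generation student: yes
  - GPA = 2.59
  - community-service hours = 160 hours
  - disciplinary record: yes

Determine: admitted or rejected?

Admitted

Atomic conditions:
  essay score ≤ 1: 6 ≤ 1 is false
  ACT score ≤ 34: 36 ≤ 34 is false
  community-service hours = 286 hours: 160 == 286 is false
  GPA ≤ 1.97: 2.59 ≤ 1.97 is false
  recommendation letters > 2: 4 > 2 is true
  NOT in-state resident: no → true
  GPA ≥ 1.78: 2.59 ≥ 1.78 is true
  class-rank percentile ≤ 50%: 64 ≤ 50 is false
  disciplinary record: yes → true
  AP courses completed ≥ 9: 3 ≥ 9 is false
  intended major = STEM: Business == STEM is false
  legacy status: yes → true
  interview rating ≥ 4: 1 ≥ 4 is false
  NOT first-generation student: yes → false
  SAT score > 978: 1523 > 978 is true
  AP courses completed > 5: 3 > 5 is false
Combine:
[1.1] false AND false = false
[1.2] false OR false = false
[1] exactly-one(false, false) = false
[2.1.1] true AND true = true
[2.1] NOT true = false
[2.2] exactly-one(true, false) = true
[2] exactly-one(false, true) = true
[3.1] exactly-one(true, false) = true
[3.2.1] false OR true = true
[3.2] NOT true = false
[3] true AND false = false
[4.1.1] false OR false = false
[4.1] NOT false = true
[4.2] true AND false = false
[4] true → false = false
[root] false OR true OR false OR false = true
Overall: true → admitted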